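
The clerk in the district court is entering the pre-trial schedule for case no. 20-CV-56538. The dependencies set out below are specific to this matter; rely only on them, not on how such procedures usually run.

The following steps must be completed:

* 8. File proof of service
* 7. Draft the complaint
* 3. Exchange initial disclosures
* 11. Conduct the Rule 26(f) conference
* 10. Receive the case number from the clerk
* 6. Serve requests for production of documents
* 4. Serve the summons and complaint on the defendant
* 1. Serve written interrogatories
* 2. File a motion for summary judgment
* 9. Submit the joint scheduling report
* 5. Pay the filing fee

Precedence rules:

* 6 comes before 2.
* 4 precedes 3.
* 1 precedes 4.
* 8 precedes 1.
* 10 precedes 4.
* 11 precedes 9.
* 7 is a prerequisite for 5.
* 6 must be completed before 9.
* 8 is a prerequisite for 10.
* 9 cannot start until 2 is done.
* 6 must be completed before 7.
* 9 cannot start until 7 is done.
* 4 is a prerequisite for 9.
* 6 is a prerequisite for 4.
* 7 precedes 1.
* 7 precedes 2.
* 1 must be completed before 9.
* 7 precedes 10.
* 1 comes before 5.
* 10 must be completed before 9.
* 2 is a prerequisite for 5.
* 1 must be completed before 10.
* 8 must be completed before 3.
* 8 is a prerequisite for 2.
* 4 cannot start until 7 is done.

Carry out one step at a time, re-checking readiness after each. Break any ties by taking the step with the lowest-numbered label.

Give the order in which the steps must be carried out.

6 7 8 1 2 5 10 4 3 11 9

6, 8 and 11 have no prerequisites; 6 has the earlier label, so 6 is first.
7 now also ready, so the ready set is {7, 8, 11}; 7 has the earlier label → 7.
Now 8 and 11 have their prerequisites met. 8 has the earlier label, so 8 next.
1 and 2 now also ready, so the ready set is {1, 2, 11}; 1 has the earlier label → 1.
2, 10 and 11 are all available; 2 has the earlier label → 2.
5 now also ready, so the ready set is {5, 10, 11}; 5 has the earlier label → 5.
Now 10 and 11 have their prerequisites met. 10 has the earlier label, so 10 next.
4 and 11 are both available; 4 has the earlier label → 4.
3 now also ready, so the ready set is {3, 11}; 3 has the earlier label → 3.
That leaves 11 as the only ready step → 11.
9 is the only step now ready → 9.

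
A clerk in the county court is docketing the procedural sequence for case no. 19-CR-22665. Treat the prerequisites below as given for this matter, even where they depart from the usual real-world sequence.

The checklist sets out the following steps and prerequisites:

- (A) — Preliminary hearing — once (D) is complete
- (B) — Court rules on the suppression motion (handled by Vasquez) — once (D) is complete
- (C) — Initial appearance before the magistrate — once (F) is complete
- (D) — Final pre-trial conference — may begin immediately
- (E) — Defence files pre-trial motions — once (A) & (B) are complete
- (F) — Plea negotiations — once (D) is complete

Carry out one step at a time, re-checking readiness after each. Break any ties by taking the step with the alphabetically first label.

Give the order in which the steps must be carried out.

(D) has no prerequisites → (D) first.
Ready: (A), (B) and (F). (A) has the earlier label → (A).
Now (B) and (F) have their prerequisites met. (B) has the earlier label, so (B) next.
Now (E) and (F) have their prerequisites met. (E) has the earlier label, so (E) next.
(F) needed (D), now all done → (F).
(C) is the only step now ready → (C).

(D) (A) (B) (E) (F) (C)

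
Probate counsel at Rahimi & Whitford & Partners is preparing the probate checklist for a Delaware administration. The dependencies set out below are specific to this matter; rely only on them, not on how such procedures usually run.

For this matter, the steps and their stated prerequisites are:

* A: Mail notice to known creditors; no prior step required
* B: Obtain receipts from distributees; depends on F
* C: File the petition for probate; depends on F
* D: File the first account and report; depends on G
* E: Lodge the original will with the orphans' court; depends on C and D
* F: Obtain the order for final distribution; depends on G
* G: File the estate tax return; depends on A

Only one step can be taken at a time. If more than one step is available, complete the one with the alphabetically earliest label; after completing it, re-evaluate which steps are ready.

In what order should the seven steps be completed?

A, G, D, F, B, C, E

A is the only step with nothing outstanding, so it goes first.
Next only G has its prerequisites met → G.
D and F are both available; D has the earlier label → D.
F needed G, now all done → F.
Ready: B and C. B has the earlier label → B.
That leaves C as the only ready step → C.
That leaves E as the only ready step → E.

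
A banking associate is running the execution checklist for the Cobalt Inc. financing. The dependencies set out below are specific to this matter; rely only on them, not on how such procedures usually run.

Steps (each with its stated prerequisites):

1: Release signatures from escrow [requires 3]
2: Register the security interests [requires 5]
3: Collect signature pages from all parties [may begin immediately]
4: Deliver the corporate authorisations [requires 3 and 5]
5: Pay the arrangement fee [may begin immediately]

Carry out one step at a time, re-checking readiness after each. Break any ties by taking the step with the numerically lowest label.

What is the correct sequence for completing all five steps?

3 and 5 have no prerequisites; 3 has the earlier label, so 3 is first.
Ready: 1 and 5. 1 has the earlier label → 1.
That leaves 5 as the only ready step → 5.
Ready: 2 and 4. 2 has the earlier label → 2.
4 needed 3 and 5, now all done → 4.

3, 1, 5, 2, 4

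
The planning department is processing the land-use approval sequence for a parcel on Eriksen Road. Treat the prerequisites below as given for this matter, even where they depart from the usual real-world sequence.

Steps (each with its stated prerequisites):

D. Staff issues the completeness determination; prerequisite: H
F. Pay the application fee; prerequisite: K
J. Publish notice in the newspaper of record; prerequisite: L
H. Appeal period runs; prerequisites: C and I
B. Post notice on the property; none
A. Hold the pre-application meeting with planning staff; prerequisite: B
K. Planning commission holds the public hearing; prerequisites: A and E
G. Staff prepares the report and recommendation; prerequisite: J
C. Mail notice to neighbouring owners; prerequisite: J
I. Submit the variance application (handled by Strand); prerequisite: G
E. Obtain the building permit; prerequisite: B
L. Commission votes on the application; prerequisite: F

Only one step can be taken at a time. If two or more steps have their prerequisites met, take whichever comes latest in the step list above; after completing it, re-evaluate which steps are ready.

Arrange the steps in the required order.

Only B has no prerequisites, so it is first.
E and A are both available; E is listed later → E.
A needed B, now all done → A.
That leaves K as the only ready step → K.
That leaves F as the only ready step → F.
Next only L has its prerequisites met → L.
Next only J has its prerequisites met → J.
Ready: C and G. C is listed later → C.
G needed J, now all done → G.
That leaves I as the only ready step → I.
That leaves H as the only ready step → H.
D needed H, now all done → D.

B, E, A, K, F, L, J, C, G, I, H, D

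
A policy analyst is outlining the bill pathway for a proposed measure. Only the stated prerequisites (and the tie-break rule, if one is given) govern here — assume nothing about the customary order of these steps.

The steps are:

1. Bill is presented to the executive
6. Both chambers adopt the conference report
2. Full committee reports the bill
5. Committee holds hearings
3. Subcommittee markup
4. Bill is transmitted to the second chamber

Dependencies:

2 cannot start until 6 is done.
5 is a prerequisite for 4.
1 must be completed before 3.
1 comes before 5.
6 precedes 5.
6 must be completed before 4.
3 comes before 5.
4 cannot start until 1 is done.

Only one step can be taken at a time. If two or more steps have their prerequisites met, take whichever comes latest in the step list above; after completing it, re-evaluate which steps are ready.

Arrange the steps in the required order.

6, 2, 1, 3, 5, 4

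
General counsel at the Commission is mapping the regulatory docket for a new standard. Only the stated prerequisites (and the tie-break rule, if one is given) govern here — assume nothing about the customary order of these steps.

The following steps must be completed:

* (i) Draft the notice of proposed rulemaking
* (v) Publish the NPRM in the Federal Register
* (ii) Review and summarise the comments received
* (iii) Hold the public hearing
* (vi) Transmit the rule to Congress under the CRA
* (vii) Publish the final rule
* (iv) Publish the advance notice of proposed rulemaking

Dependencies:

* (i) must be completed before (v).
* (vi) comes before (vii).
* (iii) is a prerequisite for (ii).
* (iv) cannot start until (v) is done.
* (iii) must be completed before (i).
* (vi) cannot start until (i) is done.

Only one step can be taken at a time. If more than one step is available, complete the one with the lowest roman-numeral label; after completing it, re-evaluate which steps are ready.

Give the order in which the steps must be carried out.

Only (iii) has no prerequisites, so it is first.
Ready: (i) and (ii). (i) has the earlier label → (i).
Ready: (ii), (v) and (vi). (ii) has the earlier label → (ii).
(v) and (vi) are both available; (v) has the earlier label → (v).
(iv) now also ready, so the ready set is {(iv), (vi)}; (iv) has the earlier label → (iv).
(vi) needed (i), now all done → (vi).
(vii) needed (vi), now all done → (vii).

(iii), (i), (ii), (v), (iv), (vi), (vii)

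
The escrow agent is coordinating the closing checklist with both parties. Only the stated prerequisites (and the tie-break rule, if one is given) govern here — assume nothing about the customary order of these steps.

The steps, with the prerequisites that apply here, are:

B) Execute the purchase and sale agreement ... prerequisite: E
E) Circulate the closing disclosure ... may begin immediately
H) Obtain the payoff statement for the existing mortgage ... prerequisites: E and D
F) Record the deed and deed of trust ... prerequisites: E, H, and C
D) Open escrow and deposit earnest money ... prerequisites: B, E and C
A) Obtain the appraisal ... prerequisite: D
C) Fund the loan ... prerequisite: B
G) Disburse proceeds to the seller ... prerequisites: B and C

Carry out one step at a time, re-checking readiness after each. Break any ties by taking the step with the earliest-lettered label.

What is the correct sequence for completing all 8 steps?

E → B → C → D → A → G → H → F

Only E has no prerequisites, so it is first.
Next only B has its prerequisites met → B.
C needed B, now all done → C.
Ready: D and G. D has the earlier label → D.
A and H now also ready, so the ready set is {A, G, H}; A has the earlier label → A.
Now G and H have their prerequisites met. G has the earlier label, so G next.
That leaves H as the only ready step → H.
Next only F has its prerequisites met → F.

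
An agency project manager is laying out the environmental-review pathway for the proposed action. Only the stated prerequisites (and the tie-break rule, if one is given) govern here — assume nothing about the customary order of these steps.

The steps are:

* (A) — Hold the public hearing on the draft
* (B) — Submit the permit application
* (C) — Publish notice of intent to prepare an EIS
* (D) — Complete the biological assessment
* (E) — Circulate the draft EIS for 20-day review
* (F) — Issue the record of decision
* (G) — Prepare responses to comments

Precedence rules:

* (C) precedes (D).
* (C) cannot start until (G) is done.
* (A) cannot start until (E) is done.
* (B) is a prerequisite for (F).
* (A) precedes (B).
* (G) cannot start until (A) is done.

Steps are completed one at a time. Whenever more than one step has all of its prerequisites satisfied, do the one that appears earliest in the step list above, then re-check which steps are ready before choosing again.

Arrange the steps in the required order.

(E) is the only step with nothing outstanding, so it goes first.
(A) needed (E), now all done → (A).
Now (B) and (G) have their prerequisites met. (B) is listed earlier, so (B) next.
(F) now also ready, so the ready set is {(F), (G)}; (F) is listed earlier → (F).
(G) needed (A), now all done → (G).
That leaves (C) as the only ready step → (C).
(D) is the only step now ready → (D).

(E) (A) (B) (F) (G) (C) (D)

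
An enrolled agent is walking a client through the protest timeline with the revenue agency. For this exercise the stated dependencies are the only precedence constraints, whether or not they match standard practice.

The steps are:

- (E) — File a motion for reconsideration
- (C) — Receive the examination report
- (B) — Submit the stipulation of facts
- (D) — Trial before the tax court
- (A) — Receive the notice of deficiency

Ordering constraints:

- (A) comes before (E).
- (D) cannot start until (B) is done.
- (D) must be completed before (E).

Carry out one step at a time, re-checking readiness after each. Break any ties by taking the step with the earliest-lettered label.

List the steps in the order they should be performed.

(A), (B) and (C) have no prerequisites; (A) has the earlier label, so (A) is first.
Now (B) and (C) have their prerequisites met. (B) has the earlier label, so (B) next.
(C) and (D) are both available; (C) has the earlier label → (C).
Next only (D) has its prerequisites met → (D).
(E) needed (A) and (D), now all done → (E).

(A) → (B) → (C) → (D) → (E)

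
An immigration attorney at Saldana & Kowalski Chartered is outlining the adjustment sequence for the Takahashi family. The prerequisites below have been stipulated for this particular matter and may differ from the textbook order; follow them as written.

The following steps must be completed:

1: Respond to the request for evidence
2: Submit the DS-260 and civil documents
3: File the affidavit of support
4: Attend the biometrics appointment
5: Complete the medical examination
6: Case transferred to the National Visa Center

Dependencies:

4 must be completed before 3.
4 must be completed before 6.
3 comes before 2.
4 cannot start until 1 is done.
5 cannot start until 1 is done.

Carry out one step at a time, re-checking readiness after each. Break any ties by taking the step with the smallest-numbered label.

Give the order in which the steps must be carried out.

1, 4, 3, 2, 5, 6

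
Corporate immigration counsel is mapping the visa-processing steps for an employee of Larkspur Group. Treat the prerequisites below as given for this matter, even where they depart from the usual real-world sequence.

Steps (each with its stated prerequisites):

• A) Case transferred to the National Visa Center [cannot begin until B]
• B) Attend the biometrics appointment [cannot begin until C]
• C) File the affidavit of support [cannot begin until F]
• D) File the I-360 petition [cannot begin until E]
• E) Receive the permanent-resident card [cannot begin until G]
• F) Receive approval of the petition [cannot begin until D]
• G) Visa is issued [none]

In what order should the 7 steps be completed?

G, E, D, F, C, B, A

Only G has no prerequisites, so it is first.
E needed G, now all done → E.
D needed E, now all done → D.
F needed D, now all done → F.
C needed F, now all done → C.
That leaves B as the only ready step → B.
That leaves A as the only ready step → A.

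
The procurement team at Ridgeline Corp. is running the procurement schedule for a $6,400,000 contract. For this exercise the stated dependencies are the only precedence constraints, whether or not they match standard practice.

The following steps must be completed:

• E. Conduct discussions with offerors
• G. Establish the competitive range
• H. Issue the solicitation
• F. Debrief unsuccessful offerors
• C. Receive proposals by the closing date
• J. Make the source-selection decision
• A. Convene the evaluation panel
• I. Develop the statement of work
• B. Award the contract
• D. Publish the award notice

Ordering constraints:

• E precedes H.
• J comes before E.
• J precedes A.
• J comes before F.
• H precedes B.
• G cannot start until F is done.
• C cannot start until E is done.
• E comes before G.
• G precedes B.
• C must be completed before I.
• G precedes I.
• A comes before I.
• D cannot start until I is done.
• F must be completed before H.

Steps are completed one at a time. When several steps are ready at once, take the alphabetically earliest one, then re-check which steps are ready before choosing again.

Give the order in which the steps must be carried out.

J, A, E, C, F, G, H, B, I, D

J has no prerequisites → J first.
A, E and F are all available; A has the earlier label → A.
Ready: E and F. E has the earlier label → E.
Ready: C and F. C has the earlier label → C.
F is the only step now ready → F.
Ready: G and H. G has the earlier label → G.
Now H and I have their prerequisites met. H has the earlier label, so H next.
B now also ready, so the ready set is {B, I}; B has the earlier label → B.
Next only I has its prerequisites met → I.
D is the only step now ready → D.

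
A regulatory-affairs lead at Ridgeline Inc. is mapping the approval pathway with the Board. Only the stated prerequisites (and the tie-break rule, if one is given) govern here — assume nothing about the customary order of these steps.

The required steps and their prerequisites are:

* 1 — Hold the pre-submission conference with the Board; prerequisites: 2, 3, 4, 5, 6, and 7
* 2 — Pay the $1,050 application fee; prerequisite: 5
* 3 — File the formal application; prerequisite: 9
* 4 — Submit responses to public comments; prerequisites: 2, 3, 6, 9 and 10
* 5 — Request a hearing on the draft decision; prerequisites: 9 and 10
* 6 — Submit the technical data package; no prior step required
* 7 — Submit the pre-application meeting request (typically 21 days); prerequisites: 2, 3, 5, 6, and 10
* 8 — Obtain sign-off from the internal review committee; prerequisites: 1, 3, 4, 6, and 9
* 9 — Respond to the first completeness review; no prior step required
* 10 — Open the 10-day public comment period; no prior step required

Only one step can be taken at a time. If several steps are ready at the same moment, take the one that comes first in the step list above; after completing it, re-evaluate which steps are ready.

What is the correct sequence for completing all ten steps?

6, 9, 3, 10, 5, 2, 4, 7, 1, 8

6, 9 and 10 have no prerequisites; 6 is listed earlier, so 6 is first.
Ready: 9 and 10. 9 is listed earlier → 9.
3 now also ready, so the ready set is {3, 10}; 3 is listed earlier → 3.
Next only 10 has its prerequisites met → 10.
That leaves 5 as the only ready step → 5.
Next only 2 has its prerequisites met → 2.
4 and 7 are both available; 4 is listed earlier → 4.
That leaves 7 as the only ready step → 7.
1 needed 2, 3, 4, 5, 6 and 7, now all done → 1.
8 is the only step now ready → 8.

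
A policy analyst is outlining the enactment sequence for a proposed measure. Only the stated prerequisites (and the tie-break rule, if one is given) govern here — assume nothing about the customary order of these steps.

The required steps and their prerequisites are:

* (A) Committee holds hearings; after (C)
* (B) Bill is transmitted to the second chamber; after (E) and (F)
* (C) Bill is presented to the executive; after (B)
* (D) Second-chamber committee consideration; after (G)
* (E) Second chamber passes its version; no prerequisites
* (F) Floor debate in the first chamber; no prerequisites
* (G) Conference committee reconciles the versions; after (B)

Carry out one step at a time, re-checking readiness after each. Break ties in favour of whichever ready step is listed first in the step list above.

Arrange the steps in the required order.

(E), (F), (B), (C), (A), (G), (D)

(E) and (F) have no prerequisites; (E) is listed earlier, so (E) is first.
(F) is the only step now ready → (F).
(B) needed (E) and (F), now all done → (B).
(C) and (G) are both available; (C) is listed earlier → (C).
(A) now also ready, so the ready set is {(A), (G)}; (A) is listed earlier → (A).
(G) is the only step now ready → (G).
(D) is the only step now ready → (D).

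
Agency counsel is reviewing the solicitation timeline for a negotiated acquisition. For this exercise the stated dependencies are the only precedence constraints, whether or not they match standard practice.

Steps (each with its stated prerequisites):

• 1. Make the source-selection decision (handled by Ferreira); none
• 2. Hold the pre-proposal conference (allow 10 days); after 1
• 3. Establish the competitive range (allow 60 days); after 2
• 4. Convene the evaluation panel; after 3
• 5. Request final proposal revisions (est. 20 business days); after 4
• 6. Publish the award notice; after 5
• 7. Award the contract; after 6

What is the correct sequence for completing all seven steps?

1 → 2 → 3 → 4 → 5 → 6 → 7

1 has no prerequisites → 1 first.
Next only 2 has its prerequisites met → 2.
3 is the only step now ready → 3.
That leaves 4 as the only ready step → 4.
Next only 5 has its prerequisites met → 5.
6 needed 5, now all done → 6.
7 is the only step now ready → 7.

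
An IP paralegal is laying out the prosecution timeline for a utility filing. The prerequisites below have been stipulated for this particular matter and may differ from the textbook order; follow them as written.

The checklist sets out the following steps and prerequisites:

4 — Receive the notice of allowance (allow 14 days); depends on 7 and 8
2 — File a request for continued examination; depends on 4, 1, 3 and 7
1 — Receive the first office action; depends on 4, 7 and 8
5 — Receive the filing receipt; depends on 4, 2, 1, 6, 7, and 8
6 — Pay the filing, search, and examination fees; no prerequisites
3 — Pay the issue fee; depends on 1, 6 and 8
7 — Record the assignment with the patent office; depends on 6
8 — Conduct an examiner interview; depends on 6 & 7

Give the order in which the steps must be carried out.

6, 7, 8, 4, 1, 3, 2, 5

Only 6 has no prerequisites, so it is first.
7 needed 6, now all done → 7.
8 needed 6 and 7, now all done → 8.
4 needed 7 and 8, now all done → 4.
1 needed 4, 7 and 8, now all done → 1.
That leaves 3 as the only ready step → 3.
2 is the only step now ready → 2.
5 needed 4, 2, 1, 6, 7 and 8, now all done → 5.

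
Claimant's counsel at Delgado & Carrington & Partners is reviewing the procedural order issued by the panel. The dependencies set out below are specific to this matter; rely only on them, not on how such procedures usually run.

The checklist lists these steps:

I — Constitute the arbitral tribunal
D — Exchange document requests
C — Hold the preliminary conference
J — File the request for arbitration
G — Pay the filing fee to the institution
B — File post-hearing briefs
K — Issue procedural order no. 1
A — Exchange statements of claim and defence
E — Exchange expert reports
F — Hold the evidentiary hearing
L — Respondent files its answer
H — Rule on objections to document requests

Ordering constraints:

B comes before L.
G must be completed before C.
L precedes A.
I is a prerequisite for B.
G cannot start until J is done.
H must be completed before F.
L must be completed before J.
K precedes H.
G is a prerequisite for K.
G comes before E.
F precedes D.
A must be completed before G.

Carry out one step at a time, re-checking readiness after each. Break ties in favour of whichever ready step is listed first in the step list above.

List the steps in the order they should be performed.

I → B → L → J → A → G → C → K → E → H → F → D

I is the only step with nothing outstanding, so it goes first.
B needed I, now all done → B.
L needed B, now all done → L.
Now J and A have their prerequisites met. J is listed earlier, so J next.
A needed L, now all done → A.
G is the only step now ready → G.
Now C, K and E have their prerequisites met. C is listed earlier, so C next.
Ready: K and E. K is listed earlier → K.
Now E and H have their prerequisites met. E is listed earlier, so E next.
Next only H has its prerequisites met → H.
F is the only step now ready → F.
D is the only step now ready → D.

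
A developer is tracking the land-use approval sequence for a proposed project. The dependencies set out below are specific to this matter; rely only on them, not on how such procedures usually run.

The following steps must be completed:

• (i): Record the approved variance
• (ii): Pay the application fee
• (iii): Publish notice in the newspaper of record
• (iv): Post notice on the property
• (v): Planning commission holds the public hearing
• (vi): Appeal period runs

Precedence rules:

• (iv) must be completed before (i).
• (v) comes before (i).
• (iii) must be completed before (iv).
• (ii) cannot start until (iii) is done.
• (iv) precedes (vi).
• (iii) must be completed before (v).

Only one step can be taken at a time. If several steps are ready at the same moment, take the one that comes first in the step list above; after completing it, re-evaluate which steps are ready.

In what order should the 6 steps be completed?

(iii) is the only step with nothing outstanding, so it goes first.
Now (ii), (iv) and (v) have their prerequisites met. (ii) is listed earlier, so (ii) next.
Ready: (iv) and (v). (iv) is listed earlier → (iv).
Now (v) and (vi) have their prerequisites met. (v) is listed earlier, so (v) next.
(i) and (vi) are both available; (i) is listed earlier → (i).
(vi) needed (iv), now all done → (vi).

(iii) (ii) (iv) (v) (i) (vi)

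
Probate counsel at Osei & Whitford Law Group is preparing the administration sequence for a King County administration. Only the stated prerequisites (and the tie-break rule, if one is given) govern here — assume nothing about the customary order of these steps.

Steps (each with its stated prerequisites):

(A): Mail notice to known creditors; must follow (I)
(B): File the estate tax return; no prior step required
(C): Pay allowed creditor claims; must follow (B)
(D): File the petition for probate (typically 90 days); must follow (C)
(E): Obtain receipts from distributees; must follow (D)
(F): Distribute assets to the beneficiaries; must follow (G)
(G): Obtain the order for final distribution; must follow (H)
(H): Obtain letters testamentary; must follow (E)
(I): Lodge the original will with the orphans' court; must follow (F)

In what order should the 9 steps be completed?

(B) → (C) → (D) → (E) → (H) → (G) → (F) → (I) → (A)

(B) has no prerequisites → (B) first.
Next only (C) has its prerequisites met → (C).
(D) needed (C), now all done → (D).
(E) needed (D), now all done → (E).
That leaves (H) as the only ready step → (H).
That leaves (G) as the only ready step → (G).
Next only (F) has its prerequisites met → (F).
That leaves (I) as the only ready step → (I).
That leaves (A) as the only ready step → (A).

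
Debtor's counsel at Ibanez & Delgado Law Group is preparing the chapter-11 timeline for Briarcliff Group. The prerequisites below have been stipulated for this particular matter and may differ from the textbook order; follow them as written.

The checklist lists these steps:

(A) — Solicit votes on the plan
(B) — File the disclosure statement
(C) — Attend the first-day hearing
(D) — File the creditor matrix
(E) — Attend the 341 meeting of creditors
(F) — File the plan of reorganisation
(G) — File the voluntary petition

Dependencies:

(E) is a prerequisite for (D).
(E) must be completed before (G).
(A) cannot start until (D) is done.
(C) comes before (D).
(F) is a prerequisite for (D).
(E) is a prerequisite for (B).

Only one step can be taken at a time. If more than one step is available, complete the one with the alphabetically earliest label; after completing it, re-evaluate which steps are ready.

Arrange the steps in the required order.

(C), (E), (B), (F), (D), (A), (G)

Nothing is required for (C), (E) and (F). (C) has the earlier label → (C) first.
Now (E) and (F) have their prerequisites met. (E) has the earlier label, so (E) next.
(B) and (G) now also ready, so the ready set is {(B), (F), (G)}; (B) has the earlier label → (B).
(F) and (G) are both available; (F) has the earlier label → (F).
Now (D) and (G) have their prerequisites met. (D) has the earlier label, so (D) next.
(A) now also ready, so the ready set is {(A), (G)}; (A) has the earlier label → (A).
(G) needed (E), now all done → (G).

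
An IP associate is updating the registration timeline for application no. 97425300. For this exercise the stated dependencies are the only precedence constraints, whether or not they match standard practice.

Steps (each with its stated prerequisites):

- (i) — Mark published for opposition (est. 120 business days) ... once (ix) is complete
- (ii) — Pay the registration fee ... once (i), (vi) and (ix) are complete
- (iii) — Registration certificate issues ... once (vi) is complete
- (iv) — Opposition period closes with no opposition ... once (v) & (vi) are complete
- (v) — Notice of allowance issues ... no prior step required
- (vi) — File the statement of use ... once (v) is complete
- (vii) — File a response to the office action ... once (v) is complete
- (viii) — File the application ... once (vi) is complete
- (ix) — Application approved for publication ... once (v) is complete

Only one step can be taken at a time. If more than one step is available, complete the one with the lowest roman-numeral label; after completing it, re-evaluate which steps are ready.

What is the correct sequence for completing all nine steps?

(v) is the only step with nothing outstanding, so it goes first.
(vi), (vii) and (ix) are all available; (vi) has the earlier label → (vi).
(iii), (iv) and (viii) now also ready, so the ready set is {(iii), (iv), (vii), (viii), (ix)}; (iii) has the earlier label → (iii).
Now (iv), (vii), (viii) and (ix) have their prerequisites met. (iv) has the earlier label, so (iv) next.
(vii), (viii) and (ix) are all available; (vii) has the earlier label → (vii).
Now (viii) and (ix) have their prerequisites met. (viii) has the earlier label, so (viii) next.
(ix) is the only step now ready → (ix).
(i) needed (ix), now all done → (i).
(ii) needed (i), (vi) and (ix), now all done → (ii).

(v), (vi), (iii), (iv), (vii), (viii), (ix), (i), (ii)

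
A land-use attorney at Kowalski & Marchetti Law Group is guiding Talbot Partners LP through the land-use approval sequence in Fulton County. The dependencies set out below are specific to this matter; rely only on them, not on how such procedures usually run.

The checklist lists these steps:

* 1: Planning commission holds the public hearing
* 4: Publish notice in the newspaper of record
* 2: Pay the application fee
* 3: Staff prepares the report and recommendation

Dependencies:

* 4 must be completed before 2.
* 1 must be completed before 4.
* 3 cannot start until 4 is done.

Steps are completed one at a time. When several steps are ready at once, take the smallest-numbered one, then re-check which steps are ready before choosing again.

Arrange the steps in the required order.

1, 4, 2, 3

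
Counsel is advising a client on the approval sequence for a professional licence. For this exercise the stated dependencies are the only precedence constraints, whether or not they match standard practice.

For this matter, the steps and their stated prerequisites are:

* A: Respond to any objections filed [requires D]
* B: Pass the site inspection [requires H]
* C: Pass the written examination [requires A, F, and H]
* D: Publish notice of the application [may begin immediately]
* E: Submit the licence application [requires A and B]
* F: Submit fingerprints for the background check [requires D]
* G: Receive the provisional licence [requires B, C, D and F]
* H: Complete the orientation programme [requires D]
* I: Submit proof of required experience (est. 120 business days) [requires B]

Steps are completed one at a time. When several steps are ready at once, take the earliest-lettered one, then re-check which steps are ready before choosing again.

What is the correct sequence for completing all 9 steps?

D has no prerequisites → D first.
Now A, F and H have their prerequisites met. A has the earlier label, so A next.
Now F and H have their prerequisites met. F has the earlier label, so F next.
That leaves H as the only ready step → H.
Now B and C have their prerequisites met. B has the earlier label, so B next.
E and I now also ready, so the ready set is {C, E, I}; C has the earlier label → C.
G now also ready, so the ready set is {E, G, I}; E has the earlier label → E.
Ready: G and I. G has the earlier label → G.
Next only I has its prerequisites met → I.

D → A → F → H → B → C → E → G → I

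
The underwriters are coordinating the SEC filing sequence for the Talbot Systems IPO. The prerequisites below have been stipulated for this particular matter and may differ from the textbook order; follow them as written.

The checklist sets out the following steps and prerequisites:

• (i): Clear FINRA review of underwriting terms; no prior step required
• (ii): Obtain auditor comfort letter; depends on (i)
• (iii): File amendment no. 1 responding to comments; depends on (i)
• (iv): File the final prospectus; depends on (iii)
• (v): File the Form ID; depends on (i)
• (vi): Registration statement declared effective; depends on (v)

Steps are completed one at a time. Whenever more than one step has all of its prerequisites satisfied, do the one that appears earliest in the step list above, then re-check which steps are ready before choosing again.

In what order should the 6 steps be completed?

(i), (ii), (iii), (iv), (v), (vi)

(i) has no prerequisites → (i) first.
Ready: (ii), (iii) and (v). (ii) is listed earlier → (ii).
Ready: (iii) and (v). (iii) is listed earlier → (iii).
(iv) now also ready, so the ready set is {(iv), (v)}; (iv) is listed earlier → (iv).
(v) needed (i), now all done → (v).
(vi) is the only step now ready → (vi).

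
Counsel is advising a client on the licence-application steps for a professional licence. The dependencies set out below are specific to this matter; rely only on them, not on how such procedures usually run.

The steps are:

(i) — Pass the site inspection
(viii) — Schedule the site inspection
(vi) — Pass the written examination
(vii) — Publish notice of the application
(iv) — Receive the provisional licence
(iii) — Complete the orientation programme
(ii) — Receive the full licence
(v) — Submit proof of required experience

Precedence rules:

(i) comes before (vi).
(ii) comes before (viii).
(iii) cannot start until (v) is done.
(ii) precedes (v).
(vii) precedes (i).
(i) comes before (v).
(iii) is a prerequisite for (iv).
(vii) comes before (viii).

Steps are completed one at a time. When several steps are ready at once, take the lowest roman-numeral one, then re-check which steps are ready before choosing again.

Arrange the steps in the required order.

(ii) and (vii) have no prerequisites; (ii) has the earlier label, so (ii) is first.
That leaves (vii) as the only ready step → (vii).
Now (i) and (viii) have their prerequisites met. (i) has the earlier label, so (i) next.
Now (v), (vi) and (viii) have their prerequisites met. (v) has the earlier label, so (v) next.
Now (iii), (vi) and (viii) have their prerequisites met. (iii) has the earlier label, so (iii) next.
Now (iv), (vi) and (viii) have their prerequisites met. (iv) has the earlier label, so (iv) next.
Ready: (vi) and (viii). (vi) has the earlier label → (vi).
(viii) is the only step now ready → (viii).

(ii) → (vii) → (i) → (v) → (iii) → (iv) → (vi) → (viii)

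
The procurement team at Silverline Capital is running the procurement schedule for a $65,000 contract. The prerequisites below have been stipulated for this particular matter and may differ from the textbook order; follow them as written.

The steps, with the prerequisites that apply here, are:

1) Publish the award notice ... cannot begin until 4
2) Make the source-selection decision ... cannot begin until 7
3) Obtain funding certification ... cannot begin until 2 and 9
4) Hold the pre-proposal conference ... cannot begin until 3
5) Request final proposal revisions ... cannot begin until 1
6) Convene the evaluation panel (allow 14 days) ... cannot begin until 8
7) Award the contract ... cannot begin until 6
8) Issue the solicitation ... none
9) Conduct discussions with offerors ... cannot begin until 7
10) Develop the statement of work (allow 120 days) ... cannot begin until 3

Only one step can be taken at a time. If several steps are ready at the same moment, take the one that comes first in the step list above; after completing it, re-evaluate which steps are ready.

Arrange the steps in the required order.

8, 6, 7, 2, 9, 3, 4, 1, 5, 10

8 is the only step with nothing outstanding, so it goes first.
That leaves 6 as the only ready step → 6.
7 needed 6, now all done → 7.
2 and 9 are both available; 2 is listed earlier → 2.
9 needed 7, now all done → 9.
3 is the only step now ready → 3.
Now 4 and 10 have their prerequisites met. 4 is listed earlier, so 4 next.
1 now also ready, so the ready set is {1, 10}; 1 is listed earlier → 1.
Now 5 and 10 have their prerequisites met. 5 is listed earlier, so 5 next.
10 needed 3, now all done → 10.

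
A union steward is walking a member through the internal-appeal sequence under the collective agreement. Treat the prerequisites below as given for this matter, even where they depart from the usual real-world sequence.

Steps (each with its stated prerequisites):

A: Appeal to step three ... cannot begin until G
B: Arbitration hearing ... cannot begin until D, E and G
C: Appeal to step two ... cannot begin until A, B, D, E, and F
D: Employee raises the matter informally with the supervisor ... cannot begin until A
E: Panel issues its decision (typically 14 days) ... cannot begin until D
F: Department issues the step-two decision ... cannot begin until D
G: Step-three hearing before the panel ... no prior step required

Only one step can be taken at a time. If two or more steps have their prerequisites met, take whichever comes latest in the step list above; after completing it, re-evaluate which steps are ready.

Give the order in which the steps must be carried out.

G, A, D, F, E, B, C

G is the only step with nothing outstanding, so it goes first.
That leaves A as the only ready step → A.
Next only D has its prerequisites met → D.
F and E are both available; F is listed later → F.
Next only E has its prerequisites met → E.
B is the only step now ready → B.
Next only C has its prerequisites met → C.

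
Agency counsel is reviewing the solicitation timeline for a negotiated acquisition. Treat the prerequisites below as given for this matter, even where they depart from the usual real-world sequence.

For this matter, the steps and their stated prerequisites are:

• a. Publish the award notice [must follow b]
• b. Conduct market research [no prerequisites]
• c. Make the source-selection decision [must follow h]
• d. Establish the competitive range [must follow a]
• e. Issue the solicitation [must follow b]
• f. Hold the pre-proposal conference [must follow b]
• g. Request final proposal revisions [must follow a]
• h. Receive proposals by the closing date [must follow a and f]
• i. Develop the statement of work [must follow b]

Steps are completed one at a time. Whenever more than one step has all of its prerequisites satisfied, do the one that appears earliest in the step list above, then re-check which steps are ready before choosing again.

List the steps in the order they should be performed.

b → a → d → e → f → g → h → c → i

b has no prerequisites → b first.
a, e, f and i are all available; a is listed earlier → a.
Ready: d, e, f, g and i. d is listed earlier → d.
Ready: e, f, g and i. e is listed earlier → e.
f, g and i are all available; f is listed earlier → f.
Now g, h and i have their prerequisites met. g is listed earlier, so g next.
h and i are both available; h is listed earlier → h.
Ready: c and i. c is listed earlier → c.
i needed b, now all done → i.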